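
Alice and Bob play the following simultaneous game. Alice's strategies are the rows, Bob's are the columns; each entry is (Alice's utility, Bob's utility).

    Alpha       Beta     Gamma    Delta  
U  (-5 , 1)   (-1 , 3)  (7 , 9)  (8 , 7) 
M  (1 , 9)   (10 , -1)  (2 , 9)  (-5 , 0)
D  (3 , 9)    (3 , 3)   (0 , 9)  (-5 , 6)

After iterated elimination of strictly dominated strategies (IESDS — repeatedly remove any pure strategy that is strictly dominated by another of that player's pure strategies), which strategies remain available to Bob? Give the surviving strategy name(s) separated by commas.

For Bob, Gamma strictly dominates Beta on the remaining rows (U: 9>3, M: 9>-1, D: 9>3); eliminate Beta.
Bob's strategy Delta is strictly dominated by Gamma (U: 9>7, M: 9>0, D: 9>6) and is removed.
Among the remaining strategies, none is strictly dominated by another pure strategy of the same player, so the elimination stops.
Surviving strategies — Alice: {U, M, D}; Bob: {Alpha, Gamma}.

Alpha, Gamma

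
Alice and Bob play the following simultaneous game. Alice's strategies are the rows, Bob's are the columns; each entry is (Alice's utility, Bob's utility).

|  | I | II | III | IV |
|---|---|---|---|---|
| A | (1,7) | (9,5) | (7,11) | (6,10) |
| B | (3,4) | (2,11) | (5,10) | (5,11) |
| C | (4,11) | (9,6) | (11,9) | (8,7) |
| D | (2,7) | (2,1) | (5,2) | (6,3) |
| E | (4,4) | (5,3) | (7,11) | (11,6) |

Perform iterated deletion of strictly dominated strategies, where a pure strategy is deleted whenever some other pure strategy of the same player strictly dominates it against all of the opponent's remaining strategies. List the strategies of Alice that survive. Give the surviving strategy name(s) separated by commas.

Alice's strategy B is strictly dominated by C (I: 4>3, II: 9>2, III: 11>5, IV: 8>5) and is removed.
Row D is eliminated: C beats it against every remaining column (I: 4>2, II: 9>2, III: 11>5, IV: 8>6).
For Bob, I strictly dominates II on the remaining rows (A: 7>5, C: 11>6, E: 4>3); eliminate II.
Alice's strategy A is strictly dominated by C (I: 4>1, III: 11>7, IV: 8>6) and is removed.
Bob's strategy IV is strictly dominated by III (C: 9>7, E: 11>6) and is removed.
Among the remaining strategies, none is strictly dominated by another pure strategy of the same player, so the elimination stops.
Surviving strategies — Alice: {C, E}; Bob: {I, III}.

C, E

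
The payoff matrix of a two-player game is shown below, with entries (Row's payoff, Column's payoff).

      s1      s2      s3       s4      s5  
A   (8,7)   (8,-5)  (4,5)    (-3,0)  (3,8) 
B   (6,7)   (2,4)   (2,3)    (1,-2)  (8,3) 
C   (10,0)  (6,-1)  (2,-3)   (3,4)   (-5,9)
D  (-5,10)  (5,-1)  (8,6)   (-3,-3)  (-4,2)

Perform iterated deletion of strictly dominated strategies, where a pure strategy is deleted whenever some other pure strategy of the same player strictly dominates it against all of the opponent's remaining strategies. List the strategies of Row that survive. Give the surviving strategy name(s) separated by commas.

Column's strategy s2 is strictly dominated by s1 (A: 7>-5, B: 7>4, C: 0>-1, D: 10>-1) and is removed.
Column s3 is eliminated: s1 beats it against every remaining row (A: 7>5, B: 7>3, C: 0>-3, D: 10>6).
For Row, B strictly dominates D on the remaining columns (s1: 6>-5, s4: 1>-3, s5: 8>-4); eliminate D.
Column s4 is eliminated: s5 beats it against every remaining row (A: 8>0, B: 3>-2, C: 9>4).
Among the remaining strategies, none is strictly dominated by another pure strategy of the same player, so the elimination stops.
Surviving strategies — Row: {A, B, C}; Column: {s1, s5}.

A, B, C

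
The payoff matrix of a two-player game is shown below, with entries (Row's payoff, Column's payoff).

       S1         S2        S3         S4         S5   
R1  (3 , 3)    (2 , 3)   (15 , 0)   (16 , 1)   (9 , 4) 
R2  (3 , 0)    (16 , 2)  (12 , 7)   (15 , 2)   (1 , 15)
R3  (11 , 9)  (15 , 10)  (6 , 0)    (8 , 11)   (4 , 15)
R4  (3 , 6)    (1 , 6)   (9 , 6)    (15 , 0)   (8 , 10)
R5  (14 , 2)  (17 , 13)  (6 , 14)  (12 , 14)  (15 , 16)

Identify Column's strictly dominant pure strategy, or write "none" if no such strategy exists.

S5 vs S1: R1: 4>3, R2: 15>0, R3: 15>9, R4: 10>6, R5: 16>2.
S5 vs S2: R1: 4>3, R2: 15>2, R3: 15>10, R4: 10>6, R5: 16>13.
S5 vs S3: R1: 4>0, R2: 15>7, R3: 15>0, R4: 10>6, R5: 16>14.
S5 vs S4: R1: 4>1, R2: 15>2, R3: 15>11, R4: 10>0, R5: 16>14.
S5 strictly beats every other strategy against every opponent action, so it is strictly dominant.

S5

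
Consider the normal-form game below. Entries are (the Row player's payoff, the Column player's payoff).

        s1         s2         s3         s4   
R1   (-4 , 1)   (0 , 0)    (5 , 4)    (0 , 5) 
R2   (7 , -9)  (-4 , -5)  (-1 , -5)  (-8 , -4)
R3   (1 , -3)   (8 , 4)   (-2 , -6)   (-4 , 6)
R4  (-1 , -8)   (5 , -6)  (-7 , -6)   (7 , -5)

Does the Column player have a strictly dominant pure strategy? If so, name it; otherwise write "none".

s4 vs s1: R1: 5>1, R2: -4>-9, R3: 6>-3, R4: -5>-8.
s4 vs s2: R1: 5>0, R2: -4>-5, R3: 6>4, R4: -5>-6.
s4 vs s3: R1: 5>4, R2: -4>-5, R3: 6>-6, R4: -5>-6.
s4 strictly beats every other strategy against every opponent action, so it is strictly dominant.

s4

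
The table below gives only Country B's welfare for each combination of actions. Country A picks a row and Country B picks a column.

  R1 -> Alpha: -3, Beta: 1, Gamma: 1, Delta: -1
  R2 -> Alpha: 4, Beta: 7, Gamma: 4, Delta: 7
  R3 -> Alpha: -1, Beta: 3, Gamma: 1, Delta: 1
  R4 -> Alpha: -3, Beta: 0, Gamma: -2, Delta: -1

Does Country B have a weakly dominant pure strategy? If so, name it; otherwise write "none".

Beta vs Alpha: R1: 1>-3, R2: 7>4, R3: 3>-1, R4: 0>-3.
Beta vs Gamma: R1: 1=1, R2: 7>4, R3: 3>1, R4: 0>-2.
Beta vs Delta: R1: 1>-1, R2: 7=7, R3: 3>1, R4: 0>-1.
Beta is at least as good as every other strategy against every opponent action, so it is weakly dominant.

Beta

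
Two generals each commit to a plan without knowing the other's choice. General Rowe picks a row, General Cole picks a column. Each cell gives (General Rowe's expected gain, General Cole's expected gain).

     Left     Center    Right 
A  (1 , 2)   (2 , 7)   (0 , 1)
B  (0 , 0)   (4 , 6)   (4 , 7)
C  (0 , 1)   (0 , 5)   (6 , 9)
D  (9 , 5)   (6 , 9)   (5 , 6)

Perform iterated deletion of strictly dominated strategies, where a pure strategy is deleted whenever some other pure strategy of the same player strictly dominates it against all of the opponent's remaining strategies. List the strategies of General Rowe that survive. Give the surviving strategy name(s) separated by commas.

C, D

General Rowe's strategy A is strictly dominated by D (Left: 9>1, Center: 6>2, Right: 5>0) and is removed.
General Rowe's strategy B is strictly dominated by D (Left: 9>0, Center: 6>4, Right: 5>4) and is removed.
Column Left is eliminated: Center beats it against every remaining row (C: 5>1, D: 9>5).
Among the remaining strategies, none is strictly dominated by another pure strategy of the same player, so the elimination stops.
Surviving strategies — General Rowe: {C, D}; General Cole: {Center, Right}.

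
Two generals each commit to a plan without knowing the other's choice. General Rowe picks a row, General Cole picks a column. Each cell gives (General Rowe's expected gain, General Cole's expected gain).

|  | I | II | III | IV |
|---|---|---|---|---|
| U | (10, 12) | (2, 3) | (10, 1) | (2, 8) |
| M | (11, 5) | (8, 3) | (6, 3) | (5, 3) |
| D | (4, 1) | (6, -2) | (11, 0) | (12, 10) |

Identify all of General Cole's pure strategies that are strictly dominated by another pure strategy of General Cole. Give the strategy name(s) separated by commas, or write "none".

I is not dominated — it holds its own against II at U (12>3); III at U (12>1); IV at U (12>8).
II is strictly dominated by I (U: 12>3, M: 5>3, D: 1>-2).
III: dominated, since I does at least as well everywhere (U: 12>1, M: 5>3, D: 1>0).
Nothing dominates IV: I at D (10>1); II at U (8>3); III at U (8>1).

II, III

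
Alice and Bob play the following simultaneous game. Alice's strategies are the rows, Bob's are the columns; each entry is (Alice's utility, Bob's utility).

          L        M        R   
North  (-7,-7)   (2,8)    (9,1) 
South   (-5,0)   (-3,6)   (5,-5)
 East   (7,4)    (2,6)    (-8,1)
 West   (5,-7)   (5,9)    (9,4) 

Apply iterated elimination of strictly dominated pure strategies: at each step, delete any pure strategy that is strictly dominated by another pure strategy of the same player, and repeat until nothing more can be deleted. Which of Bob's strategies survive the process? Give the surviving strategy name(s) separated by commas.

M

For Alice, West strictly dominates South on the remaining columns (L: 5>-5, M: 5>-3, R: 9>5); eliminate South.
Column L is eliminated: M beats it against every remaining row (North: 8>-7, East: 6>4, West: 9>-7).
Alice's strategy East is strictly dominated by West (M: 5>2, R: 9>-8) and is removed.
Column R is eliminated: M beats it against every remaining row (North: 8>1, West: 9>4).
For Alice, West strictly dominates North on the remaining columns (M: 5>2); eliminate North.
Among the remaining strategies, none is strictly dominated by another pure strategy of the same player, so the elimination stops.
Surviving strategies — Alice: {West}; Bob: {M}.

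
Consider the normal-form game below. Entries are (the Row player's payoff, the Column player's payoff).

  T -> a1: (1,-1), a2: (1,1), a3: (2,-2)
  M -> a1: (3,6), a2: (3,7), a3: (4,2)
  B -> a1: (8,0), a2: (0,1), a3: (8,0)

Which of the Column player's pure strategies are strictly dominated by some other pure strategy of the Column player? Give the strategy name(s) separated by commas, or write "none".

a1, a3

a2 strictly dominates a1 — T: 1>-1, M: 7>6, B: 1>0.
a2 is not dominated — it holds its own against a1 at T (1>-1); a3 at T (1>-2).
a2 strictly dominates a3 — T: 1>-2, M: 7>2, B: 1>0.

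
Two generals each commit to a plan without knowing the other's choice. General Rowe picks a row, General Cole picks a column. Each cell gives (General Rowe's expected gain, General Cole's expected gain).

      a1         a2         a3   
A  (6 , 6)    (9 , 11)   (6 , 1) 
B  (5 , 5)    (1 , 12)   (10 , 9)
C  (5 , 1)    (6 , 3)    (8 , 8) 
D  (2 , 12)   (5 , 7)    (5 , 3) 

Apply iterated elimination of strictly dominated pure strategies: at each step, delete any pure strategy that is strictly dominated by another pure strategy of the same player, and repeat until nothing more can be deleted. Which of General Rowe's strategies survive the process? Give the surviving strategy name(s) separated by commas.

General Rowe's strategy D is strictly dominated by A (a1: 6>2, a2: 9>5, a3: 6>5) and is removed.
Column a1 is eliminated: a2 beats it against every remaining row (A: 11>6, B: 12>5, C: 3>1).
Among the remaining strategies, none is strictly dominated by another pure strategy of the same player, so the elimination stops.
Surviving strategies — General Rowe: {A, B, C}; General Cole: {a2, a3}.

A, B, C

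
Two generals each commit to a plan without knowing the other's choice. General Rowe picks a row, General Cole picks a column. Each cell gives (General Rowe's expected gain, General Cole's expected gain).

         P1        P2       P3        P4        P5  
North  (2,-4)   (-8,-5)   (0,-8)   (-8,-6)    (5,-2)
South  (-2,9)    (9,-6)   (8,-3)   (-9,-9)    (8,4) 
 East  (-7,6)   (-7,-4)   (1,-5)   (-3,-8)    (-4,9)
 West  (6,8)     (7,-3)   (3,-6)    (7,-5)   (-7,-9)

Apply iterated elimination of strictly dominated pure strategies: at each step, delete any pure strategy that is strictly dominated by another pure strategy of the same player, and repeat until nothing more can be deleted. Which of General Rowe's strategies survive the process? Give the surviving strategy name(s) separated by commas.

North, South, West

General Cole's strategy P2 is strictly dominated by P1 (North: -4>-5, South: 9>-6, East: 6>-4, West: 8>-3) and is removed.
For General Cole, P1 strictly dominates P3 on the remaining rows (North: -4>-8, South: 9>-3, East: 6>-5, West: 8>-6); eliminate P3.
Column P4 is eliminated: P1 beats it against every remaining row (North: -4>-6, South: 9>-9, East: 6>-8, West: 8>-5).
For General Rowe, North strictly dominates East on the remaining columns (P1: 2>-7, P5: 5>-4); eliminate East.
Among the remaining strategies, none is strictly dominated by another pure strategy of the same player, so the elimination stops.
Surviving strategies — General Rowe: {North, South, West}; General Cole: {P1, P5}.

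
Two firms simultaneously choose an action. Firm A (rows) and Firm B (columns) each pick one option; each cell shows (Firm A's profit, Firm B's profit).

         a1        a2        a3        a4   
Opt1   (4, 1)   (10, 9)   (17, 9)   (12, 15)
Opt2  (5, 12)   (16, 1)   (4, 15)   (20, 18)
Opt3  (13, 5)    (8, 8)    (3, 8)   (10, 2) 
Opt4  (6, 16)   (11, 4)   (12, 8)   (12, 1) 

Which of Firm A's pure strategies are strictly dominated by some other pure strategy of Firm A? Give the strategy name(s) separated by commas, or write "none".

Opt1 is not dominated — it holds its own against Opt2 at a3 (17>4); Opt3 at a2 (10>8); Opt4 at a3 (17>12).
Opt2 is not dominated — it holds its own against Opt1 at a1 (5>4); Opt3 at a2 (16>8); Opt4 at a2 (16>11).
Opt3 is not dominated — it holds its own against Opt1 at a1 (13>4); Opt2 at a1 (13>5); Opt4 at a1 (13>6).
Opt4: no other strategy beats it everywhere (Opt1 at a1 (6>4); Opt2 at a1 (6>5); Opt3 at a2 (11>8)).

none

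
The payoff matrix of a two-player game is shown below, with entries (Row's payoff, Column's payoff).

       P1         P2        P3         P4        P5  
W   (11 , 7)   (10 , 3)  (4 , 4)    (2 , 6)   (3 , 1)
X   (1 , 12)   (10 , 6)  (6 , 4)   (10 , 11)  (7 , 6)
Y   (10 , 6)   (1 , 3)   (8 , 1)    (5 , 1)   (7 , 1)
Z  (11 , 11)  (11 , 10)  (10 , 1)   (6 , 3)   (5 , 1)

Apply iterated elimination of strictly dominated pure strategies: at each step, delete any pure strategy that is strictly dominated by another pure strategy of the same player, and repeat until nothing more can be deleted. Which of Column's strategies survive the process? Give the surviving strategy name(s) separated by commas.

Column's strategy P2 is strictly dominated by P1 (W: 7>3, X: 12>6, Y: 6>3, Z: 11>10) and is removed.
Column P3 is eliminated: P1 beats it against every remaining row (W: 7>4, X: 12>4, Y: 6>1, Z: 11>1).
For Column, P1 strictly dominates P4 on the remaining rows (W: 7>6, X: 12>11, Y: 6>1, Z: 11>3); eliminate P4.
Column's strategy P5 is strictly dominated by P1 (W: 7>1, X: 12>6, Y: 6>1, Z: 11>1) and is removed.
Row's strategy X is strictly dominated by W (P1: 11>1) and is removed.
Row's strategy Y is strictly dominated by W (P1: 11>10) and is removed.
Among the remaining strategies, none is strictly dominated by another pure strategy of the same player, so the elimination stops.
Surviving strategies — Row: {W, Z}; Column: {P1}.

P1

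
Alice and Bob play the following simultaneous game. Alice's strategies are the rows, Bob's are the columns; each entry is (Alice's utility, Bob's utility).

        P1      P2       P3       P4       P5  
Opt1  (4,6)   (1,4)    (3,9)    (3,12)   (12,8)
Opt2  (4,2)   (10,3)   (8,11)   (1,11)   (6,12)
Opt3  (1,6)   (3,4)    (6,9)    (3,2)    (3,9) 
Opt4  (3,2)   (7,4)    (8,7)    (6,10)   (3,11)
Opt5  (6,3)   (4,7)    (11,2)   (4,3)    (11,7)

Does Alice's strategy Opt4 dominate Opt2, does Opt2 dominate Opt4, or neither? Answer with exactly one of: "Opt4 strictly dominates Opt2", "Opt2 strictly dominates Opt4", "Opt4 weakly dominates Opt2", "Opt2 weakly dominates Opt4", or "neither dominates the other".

Compare Opt4 to Opt2 across each choice by Bob: P1: 3<4, P2: 7<10, P3: 8=8, P4: 6>1, P5: 3<6.
Opt4 does better at P4 but worse at P1, P2, P5; neither strategy dominates the other.

neither dominates the other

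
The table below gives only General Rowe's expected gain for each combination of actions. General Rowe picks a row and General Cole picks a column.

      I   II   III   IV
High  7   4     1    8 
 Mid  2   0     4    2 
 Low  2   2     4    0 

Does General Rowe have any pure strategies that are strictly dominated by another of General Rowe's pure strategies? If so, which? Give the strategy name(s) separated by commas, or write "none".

Nothing dominates High: Mid at I (7>2); Low at I (7>2).
Nothing dominates Mid: High at III (4>1); Low at I (2=2).
Low: no other strategy beats it everywhere (High at III (4>1); Mid at I (2=2)).

none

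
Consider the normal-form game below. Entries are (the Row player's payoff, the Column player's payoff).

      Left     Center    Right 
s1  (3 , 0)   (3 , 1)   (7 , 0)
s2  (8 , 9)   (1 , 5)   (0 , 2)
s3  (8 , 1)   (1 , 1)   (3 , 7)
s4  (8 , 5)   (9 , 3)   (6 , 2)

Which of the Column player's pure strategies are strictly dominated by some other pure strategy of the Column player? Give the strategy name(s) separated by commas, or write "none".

Nothing dominates Left: Center at s2 (9>5); Right at s1 (0=0).
Center is not dominated — it holds its own against Left at s1 (1>0); Right at s1 (1>0).
Right is not dominated — it holds its own against Left at s1 (0=0); Center at s3 (7>1).

none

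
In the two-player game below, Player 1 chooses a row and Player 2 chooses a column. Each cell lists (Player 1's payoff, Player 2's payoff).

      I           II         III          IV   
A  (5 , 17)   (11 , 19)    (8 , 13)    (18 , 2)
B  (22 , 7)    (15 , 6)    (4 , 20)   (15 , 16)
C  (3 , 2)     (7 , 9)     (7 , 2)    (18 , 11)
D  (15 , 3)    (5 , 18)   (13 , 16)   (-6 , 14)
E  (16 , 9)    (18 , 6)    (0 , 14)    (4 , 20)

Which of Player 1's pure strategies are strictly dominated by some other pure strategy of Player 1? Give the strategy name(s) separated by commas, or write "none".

A: no other strategy beats it everywhere (B at III (8>4); C at I (5>3); D at II (11>5); E at III (8>0)).
Nothing dominates B: A at I (22>5); C at I (22>3); D at I (22>15); E at I (22>16).
C is not dominated — it holds its own against A at IV (18=18); B at III (7>4); D at II (7>5); E at III (7>0).
D is not dominated — it holds its own against A at I (15>5); B at III (13>4); C at I (15>3); E at III (13>0).
E is not dominated — it holds its own against A at I (16>5); B at II (18>15); C at I (16>3); D at I (16>15).

none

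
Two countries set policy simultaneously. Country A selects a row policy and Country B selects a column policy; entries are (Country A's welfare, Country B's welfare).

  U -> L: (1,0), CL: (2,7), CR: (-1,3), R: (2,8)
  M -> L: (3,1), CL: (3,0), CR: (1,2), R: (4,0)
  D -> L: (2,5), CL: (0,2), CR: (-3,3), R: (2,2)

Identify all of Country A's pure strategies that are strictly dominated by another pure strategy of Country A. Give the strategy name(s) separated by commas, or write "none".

U, D

M strictly dominates U — L: 3>1, CL: 3>2, CR: 1>-1, R: 4>2.
M: no other strategy beats it everywhere (U at L (3>1); D at L (3>2)).
D is strictly dominated by M (L: 3>2, CL: 3>0, CR: 1>-3, R: 4>2).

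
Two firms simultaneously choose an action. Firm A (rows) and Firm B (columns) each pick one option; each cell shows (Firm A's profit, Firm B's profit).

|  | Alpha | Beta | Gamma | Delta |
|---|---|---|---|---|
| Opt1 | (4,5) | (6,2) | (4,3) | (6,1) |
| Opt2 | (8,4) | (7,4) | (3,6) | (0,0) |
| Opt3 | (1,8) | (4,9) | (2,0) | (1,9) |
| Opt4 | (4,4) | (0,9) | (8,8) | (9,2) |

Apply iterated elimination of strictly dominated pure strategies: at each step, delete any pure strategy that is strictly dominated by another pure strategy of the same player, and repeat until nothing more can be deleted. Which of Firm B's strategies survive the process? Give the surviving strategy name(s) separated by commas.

For Firm A, Opt1 strictly dominates Opt3 on the remaining columns (Alpha: 4>1, Beta: 6>4, Gamma: 4>2, Delta: 6>1); eliminate Opt3.
Firm B's strategy Delta is strictly dominated by Alpha (Opt1: 5>1, Opt2: 4>0, Opt4: 4>2) and is removed.
Among the remaining strategies, none is strictly dominated by another pure strategy of the same player, so the elimination stops.
Surviving strategies — Firm A: {Opt1, Opt2, Opt4}; Firm B: {Alpha, Beta, Gamma}.

Alpha, Beta, Gamma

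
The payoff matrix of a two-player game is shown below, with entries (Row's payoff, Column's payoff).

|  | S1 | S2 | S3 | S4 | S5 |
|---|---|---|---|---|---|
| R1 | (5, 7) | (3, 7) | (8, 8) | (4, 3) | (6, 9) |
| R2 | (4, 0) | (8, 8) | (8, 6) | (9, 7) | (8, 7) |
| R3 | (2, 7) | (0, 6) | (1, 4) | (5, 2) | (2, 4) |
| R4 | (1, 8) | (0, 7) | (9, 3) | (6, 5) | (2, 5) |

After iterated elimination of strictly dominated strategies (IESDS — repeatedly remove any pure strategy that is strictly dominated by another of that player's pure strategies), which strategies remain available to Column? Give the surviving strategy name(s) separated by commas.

S2

Row's strategy R3 is strictly dominated by R2 (S1: 4>2, S2: 8>0, S3: 8>1, S4: 9>5, S5: 8>2) and is removed.
Column's strategy S3 is strictly dominated by S5 (R1: 9>8, R2: 7>6, R4: 5>3) and is removed.
For Row, R2 strictly dominates R4 on the remaining columns (S1: 4>1, S2: 8>0, S4: 9>6, S5: 8>2); eliminate R4.
For Column, S5 strictly dominates S1 on the remaining rows (R1: 9>7, R2: 7>0); eliminate S1.
For Row, R2 strictly dominates R1 on the remaining columns (S2: 8>3, S4: 9>4, S5: 8>6); eliminate R1.
For Column, S2 strictly dominates S4 on the remaining rows (R2: 8>7); eliminate S4.
Column's strategy S5 is strictly dominated by S2 (R2: 8>7) and is removed.
Among the remaining strategies, none is strictly dominated by another pure strategy of the same player, so the elimination stops.
Surviving strategies — Row: {R2}; Column: {S2}.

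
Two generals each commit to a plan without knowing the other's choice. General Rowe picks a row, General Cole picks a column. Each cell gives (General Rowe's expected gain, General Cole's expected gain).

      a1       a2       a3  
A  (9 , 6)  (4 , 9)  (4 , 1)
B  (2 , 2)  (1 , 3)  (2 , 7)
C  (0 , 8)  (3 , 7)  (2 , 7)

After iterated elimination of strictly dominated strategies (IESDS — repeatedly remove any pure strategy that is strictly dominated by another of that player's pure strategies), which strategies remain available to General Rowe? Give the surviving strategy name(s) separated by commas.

A

Row B is eliminated: A beats it against every remaining column (a1: 9>2, a2: 4>1, a3: 4>2).
General Rowe's strategy C is strictly dominated by A (a1: 9>0, a2: 4>3, a3: 4>2) and is removed.
For General Cole, a2 strictly dominates a1 on the remaining rows (A: 9>6); eliminate a1.
For General Cole, a2 strictly dominates a3 on the remaining rows (A: 9>1); eliminate a3.
Among the remaining strategies, none is strictly dominated by another pure strategy of the same player, so the elimination stops.
Surviving strategies — General Rowe: {A}; General Cole: {a2}.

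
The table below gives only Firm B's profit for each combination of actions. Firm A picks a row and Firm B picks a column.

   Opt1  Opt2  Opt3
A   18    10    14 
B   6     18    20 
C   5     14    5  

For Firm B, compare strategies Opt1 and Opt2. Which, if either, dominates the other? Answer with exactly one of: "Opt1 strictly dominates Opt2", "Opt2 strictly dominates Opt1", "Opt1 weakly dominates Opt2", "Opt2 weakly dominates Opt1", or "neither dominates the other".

Opt1's payoffs vs Opt2's, by Firm A's action — A: 18>10, B: 6<18, C: 5<14.
Opt1 does better at A but worse at B, C; neither strategy dominates the other.

neither dominates the other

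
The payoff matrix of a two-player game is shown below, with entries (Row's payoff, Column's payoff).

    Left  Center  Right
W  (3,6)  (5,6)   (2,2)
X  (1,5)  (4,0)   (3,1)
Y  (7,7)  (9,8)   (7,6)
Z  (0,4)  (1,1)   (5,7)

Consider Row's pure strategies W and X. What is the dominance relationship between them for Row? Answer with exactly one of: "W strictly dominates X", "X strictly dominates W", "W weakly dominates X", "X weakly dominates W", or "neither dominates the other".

W's payoffs vs X's, by Column's action — Left: 3>1, Center: 5>4, Right: 2<3.
W does better at Left, Center but worse at Right; neither strategy dominates the other.

neither dominates the other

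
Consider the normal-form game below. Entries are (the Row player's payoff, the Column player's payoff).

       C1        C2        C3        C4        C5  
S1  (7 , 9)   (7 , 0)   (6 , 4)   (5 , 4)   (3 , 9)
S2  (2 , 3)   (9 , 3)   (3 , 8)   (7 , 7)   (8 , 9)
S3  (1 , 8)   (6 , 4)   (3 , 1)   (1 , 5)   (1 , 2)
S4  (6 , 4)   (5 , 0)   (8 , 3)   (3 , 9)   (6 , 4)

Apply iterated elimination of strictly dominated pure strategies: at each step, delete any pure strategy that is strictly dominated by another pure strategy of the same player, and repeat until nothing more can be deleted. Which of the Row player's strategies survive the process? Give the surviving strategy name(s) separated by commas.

Row S3 is eliminated: S1 beats it against every remaining column (C1: 7>1, C2: 7>6, C3: 6>3, C4: 5>1, C5: 3>1).
The Column player's strategy C2 is strictly dominated by C3 (S1: 4>0, S2: 8>3, S4: 3>0) and is removed.
Column C3 is eliminated: C5 beats it against every remaining row (S1: 9>4, S2: 9>8, S4: 4>3).
Among the remaining strategies, none is strictly dominated by another pure strategy of the same player, so the elimination stops.
Surviving strategies — the Row player: {S1, S2, S4}; the Column player: {C1, C4, C5}.

S1, S2, S4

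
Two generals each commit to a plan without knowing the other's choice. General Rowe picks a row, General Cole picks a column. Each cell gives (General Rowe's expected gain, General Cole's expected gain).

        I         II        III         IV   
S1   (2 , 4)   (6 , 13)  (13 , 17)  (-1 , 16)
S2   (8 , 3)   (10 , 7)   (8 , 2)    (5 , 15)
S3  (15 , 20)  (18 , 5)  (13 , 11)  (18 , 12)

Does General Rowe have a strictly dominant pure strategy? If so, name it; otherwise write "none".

S1 fails to dominate S2 at I (2<8).
S2 fails to dominate S1 at III (8<13).
S3 fails to dominate S1 at III (13=13).
No single strategy dominates all the others.

none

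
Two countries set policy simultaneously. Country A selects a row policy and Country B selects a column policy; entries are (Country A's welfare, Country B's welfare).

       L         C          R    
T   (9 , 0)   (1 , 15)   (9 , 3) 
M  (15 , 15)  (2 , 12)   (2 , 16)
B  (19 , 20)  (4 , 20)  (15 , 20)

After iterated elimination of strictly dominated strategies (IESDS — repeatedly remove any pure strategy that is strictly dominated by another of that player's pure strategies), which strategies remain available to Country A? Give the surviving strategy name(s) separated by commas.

B

Country A's strategy T is strictly dominated by B (L: 19>9, C: 4>1, R: 15>9) and is removed.
For Country A, B strictly dominates M on the remaining columns (L: 19>15, C: 4>2, R: 15>2); eliminate M.
Among the remaining strategies, none is strictly dominated by another pure strategy of the same player, so the elimination stops.
Surviving strategies — Country A: {B}; Country B: {L, C, R}.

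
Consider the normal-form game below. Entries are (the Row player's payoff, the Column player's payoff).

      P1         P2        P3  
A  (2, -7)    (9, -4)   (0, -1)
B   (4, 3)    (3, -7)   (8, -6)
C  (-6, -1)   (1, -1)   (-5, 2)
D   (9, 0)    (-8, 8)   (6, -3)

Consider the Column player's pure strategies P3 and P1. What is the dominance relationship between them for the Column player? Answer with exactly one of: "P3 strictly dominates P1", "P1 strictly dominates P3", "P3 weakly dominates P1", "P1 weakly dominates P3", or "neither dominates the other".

P3's payoffs vs P1's, by the Row player's action — A: -1>-7, B: -6<3, C: 2>-1, D: -3<0.
P3 does better at A, C but worse at B, D; neither strategy dominates the other.

neither dominates the other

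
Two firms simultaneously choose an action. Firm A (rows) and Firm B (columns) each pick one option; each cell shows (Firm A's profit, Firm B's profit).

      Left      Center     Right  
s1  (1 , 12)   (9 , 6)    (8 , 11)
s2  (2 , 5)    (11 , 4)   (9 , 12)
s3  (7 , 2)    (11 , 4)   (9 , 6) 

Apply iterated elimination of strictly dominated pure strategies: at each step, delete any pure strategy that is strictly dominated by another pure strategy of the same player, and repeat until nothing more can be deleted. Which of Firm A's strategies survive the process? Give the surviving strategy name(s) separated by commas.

s2, s3

Row s1 is eliminated: s2 beats it against every remaining column (Left: 2>1, Center: 11>9, Right: 9>8).
For Firm B, Right strictly dominates Left on the remaining rows (s2: 12>5, s3: 6>2); eliminate Left.
Column Center is eliminated: Right beats it against every remaining row (s2: 12>4, s3: 6>4).
Among the remaining strategies, none is strictly dominated by another pure strategy of the same player, so the elimination stops.
Surviving strategies — Firm A: {s2, s3}; Firm B: {Right}.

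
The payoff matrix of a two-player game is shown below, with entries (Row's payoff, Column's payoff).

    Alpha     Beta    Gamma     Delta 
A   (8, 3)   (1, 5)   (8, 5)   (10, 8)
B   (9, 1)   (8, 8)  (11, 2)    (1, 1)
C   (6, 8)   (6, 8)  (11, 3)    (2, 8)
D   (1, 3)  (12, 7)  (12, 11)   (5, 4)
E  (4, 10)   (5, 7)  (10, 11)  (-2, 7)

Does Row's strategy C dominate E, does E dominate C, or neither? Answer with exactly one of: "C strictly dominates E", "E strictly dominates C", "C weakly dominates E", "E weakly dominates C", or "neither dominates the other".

C's payoffs vs E's, by Column's action — Alpha: 6>4, Beta: 6>5, Gamma: 11>10, Delta: 2>-2.
C gives a strictly higher payoff against every action of Column, so C strictly dominates E.

C strictly dominates E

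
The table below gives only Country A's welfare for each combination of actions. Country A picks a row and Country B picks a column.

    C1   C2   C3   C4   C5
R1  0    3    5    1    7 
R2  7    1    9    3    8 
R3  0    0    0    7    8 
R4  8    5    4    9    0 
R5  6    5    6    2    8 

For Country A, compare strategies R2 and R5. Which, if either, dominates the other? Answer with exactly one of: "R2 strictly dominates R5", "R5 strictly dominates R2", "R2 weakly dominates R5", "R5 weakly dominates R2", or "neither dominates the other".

Compare R2 to R5 across each opponent action: C1: 7>6, C2: 1<5, C3: 9>6, C4: 3>2, C5: 8=8.
R2 does better at C1, C3, C4 but worse at C2; neither strategy dominates the other.

neither dominates the other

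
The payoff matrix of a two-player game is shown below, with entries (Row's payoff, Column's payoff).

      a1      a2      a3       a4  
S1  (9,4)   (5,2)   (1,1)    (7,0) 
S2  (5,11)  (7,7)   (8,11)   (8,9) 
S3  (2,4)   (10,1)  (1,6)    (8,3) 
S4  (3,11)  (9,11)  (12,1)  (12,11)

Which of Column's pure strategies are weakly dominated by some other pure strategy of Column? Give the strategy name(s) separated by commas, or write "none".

Nothing dominates a1: a2 at S1 (4>2); a3 at S1 (4>1); a4 at S1 (4>0).
a2: dominated, since a1 does at least as well everywhere (S1: 4>2, S2: 11>7, S3: 4>1, S4: 11=11).
a3: no other strategy beats it everywhere (a1 at S3 (6>4); a2 at S2 (11>7); a4 at S1 (1>0)).
a4: dominated, since a1 does at least as well everywhere (S1: 4>0, S2: 11>9, S3: 4>3, S4: 11=11).

a2, a4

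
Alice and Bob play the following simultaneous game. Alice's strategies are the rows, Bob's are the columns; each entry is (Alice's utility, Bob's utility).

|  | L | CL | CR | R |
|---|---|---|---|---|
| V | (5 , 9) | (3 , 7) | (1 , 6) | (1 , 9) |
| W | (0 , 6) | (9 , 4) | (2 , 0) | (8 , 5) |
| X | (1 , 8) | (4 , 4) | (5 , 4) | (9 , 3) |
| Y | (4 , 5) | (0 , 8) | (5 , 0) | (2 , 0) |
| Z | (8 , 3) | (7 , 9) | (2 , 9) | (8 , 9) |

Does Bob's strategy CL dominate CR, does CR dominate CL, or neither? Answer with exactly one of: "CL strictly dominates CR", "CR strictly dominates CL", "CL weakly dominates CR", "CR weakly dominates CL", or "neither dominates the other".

CL's payoffs vs CR's, by Alice's action — V: 7>6, W: 4>0, X: 4=4, Y: 8>0, Z: 9=9.
CL is at least as good everywhere and strictly better somewhere (tied only at X, Z), so CL weakly but not strictly dominates CR.

CL weakly dominates CR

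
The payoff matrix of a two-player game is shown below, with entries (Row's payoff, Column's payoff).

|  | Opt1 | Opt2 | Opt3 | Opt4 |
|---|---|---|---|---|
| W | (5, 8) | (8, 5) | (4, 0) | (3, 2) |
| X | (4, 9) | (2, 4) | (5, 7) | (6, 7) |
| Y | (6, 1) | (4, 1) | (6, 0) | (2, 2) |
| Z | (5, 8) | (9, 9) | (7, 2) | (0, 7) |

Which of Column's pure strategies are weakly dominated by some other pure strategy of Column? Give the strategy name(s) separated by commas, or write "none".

Opt1: no other strategy beats it everywhere (Opt2 at W (8>5); Opt3 at W (8>0); Opt4 at W (8>2)).
Opt2 is not dominated — it holds its own against Opt1 at Z (9>8); Opt3 at W (5>0); Opt4 at W (5>2).
Opt1 weakly dominates Opt3 — W: 8>0, X: 9>7, Y: 1>0, Z: 8>2.
Opt4 is not dominated — it holds its own against Opt1 at Y (2>1); Opt2 at X (7>4); Opt3 at W (2>0).

Opt3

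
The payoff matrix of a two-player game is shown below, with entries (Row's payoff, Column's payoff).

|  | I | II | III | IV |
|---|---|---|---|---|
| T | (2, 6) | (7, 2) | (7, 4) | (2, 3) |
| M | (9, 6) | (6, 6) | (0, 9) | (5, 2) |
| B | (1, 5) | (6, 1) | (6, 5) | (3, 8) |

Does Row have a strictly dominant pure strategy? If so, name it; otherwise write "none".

T fails to dominate M at I (2<9).
M fails to dominate T at II (6<7).
B fails to dominate T at I (1<2).
No single strategy dominates all the others.

none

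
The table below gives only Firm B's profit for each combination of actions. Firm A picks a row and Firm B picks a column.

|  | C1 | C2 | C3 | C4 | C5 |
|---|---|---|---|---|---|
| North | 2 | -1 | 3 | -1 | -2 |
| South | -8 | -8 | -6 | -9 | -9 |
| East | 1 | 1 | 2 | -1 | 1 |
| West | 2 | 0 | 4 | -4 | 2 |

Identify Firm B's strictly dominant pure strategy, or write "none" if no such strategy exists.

C3

C3 vs C1: North: 3>2, South: -6>-8, East: 2>1, West: 4>2.
C3 vs C2: North: 3>-1, South: -6>-8, East: 2>1, West: 4>0.
C3 vs C4: North: 3>-1, South: -6>-9, East: 2>-1, West: 4>-4.
C3 vs C5: North: 3>-2, South: -6>-9, East: 2>1, West: 4>2.
C3 strictly beats every other strategy against every opponent action, so it is strictly dominant.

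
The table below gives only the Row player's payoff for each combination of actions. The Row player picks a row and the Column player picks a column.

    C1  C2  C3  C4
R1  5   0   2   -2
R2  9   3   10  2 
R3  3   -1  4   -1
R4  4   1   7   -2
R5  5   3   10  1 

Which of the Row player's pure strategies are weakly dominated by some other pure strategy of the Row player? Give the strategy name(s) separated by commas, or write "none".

R1: dominated, since R2 does at least as well everywhere (C1: 9>5, C2: 3>0, C3: 10>2, C4: 2>-2).
Nothing dominates R2: R1 at C1 (9>5); R3 at C1 (9>3); R4 at C1 (9>4); R5 at C1 (9>5).
R2 weakly dominates R3 — C1: 9>3, C2: 3>-1, C3: 10>4, C4: 2>-1.
R4: dominated, since R2 does at least as well everywhere (C1: 9>4, C2: 3>1, C3: 10>7, C4: 2>-2).
R5 is weakly dominated by R2 (C1: 9>5, C2: 3=3, C3: 10=10, C4: 2>1).

R1, R3, R4, R5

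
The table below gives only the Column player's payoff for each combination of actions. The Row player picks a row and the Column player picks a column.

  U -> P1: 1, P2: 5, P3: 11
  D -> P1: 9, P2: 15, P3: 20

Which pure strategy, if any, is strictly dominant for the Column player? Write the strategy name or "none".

P3 vs P1: U: 11>1, D: 20>9.
P3 vs P2: U: 11>5, D: 20>15.
P3 strictly beats every other strategy against every opponent action, so it is strictly dominant.

P3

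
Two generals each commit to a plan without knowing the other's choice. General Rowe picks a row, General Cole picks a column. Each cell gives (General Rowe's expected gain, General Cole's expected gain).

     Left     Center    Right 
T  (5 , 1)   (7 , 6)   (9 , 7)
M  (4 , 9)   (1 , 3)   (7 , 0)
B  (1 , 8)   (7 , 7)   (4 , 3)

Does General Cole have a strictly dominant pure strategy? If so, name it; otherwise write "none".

none

Left fails to dominate Center at T (1<6).
Center fails to dominate Left at M (3<9).
Right fails to dominate Left at M (0<9).
No single strategy dominates all the others.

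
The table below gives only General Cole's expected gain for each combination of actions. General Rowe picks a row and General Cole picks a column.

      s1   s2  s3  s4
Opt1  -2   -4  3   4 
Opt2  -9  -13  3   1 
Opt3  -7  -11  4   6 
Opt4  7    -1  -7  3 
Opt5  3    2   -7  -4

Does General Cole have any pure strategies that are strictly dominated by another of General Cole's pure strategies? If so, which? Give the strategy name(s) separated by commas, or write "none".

s1: no other strategy beats it everywhere (s2 at Opt1 (-2>-4); s3 at Opt4 (7>-7); s4 at Opt4 (7>3)).
s1 strictly dominates s2 — Opt1: -2>-4, Opt2: -9>-13, Opt3: -7>-11, Opt4: 7>-1, Opt5: 3>2.
s3 is not dominated — it holds its own against s1 at Opt1 (3>-2); s2 at Opt1 (3>-4); s4 at Opt2 (3>1).
Nothing dominates s4: s1 at Opt1 (4>-2); s2 at Opt1 (4>-4); s3 at Opt1 (4>3).

s2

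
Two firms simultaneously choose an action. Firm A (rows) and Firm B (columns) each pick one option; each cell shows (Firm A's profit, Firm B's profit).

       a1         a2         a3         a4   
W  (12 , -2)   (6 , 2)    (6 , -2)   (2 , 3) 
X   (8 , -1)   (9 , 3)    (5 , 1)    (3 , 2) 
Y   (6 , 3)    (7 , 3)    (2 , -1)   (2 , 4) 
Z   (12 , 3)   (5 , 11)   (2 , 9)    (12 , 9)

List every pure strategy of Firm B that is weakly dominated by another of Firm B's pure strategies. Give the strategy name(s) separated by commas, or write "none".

a1, a3

a1 is weakly dominated by a2 (W: 2>-2, X: 3>-1, Y: 3=3, Z: 11>3).
a2: no other strategy beats it everywhere (a1 at W (2>-2); a3 at W (2>-2); a4 at X (3>2)).
a3: dominated, since a2 does at least as well everywhere (W: 2>-2, X: 3>1, Y: 3>-1, Z: 11>9).
a4 is not dominated — it holds its own against a1 at W (3>-2); a2 at W (3>2); a3 at W (3>-2).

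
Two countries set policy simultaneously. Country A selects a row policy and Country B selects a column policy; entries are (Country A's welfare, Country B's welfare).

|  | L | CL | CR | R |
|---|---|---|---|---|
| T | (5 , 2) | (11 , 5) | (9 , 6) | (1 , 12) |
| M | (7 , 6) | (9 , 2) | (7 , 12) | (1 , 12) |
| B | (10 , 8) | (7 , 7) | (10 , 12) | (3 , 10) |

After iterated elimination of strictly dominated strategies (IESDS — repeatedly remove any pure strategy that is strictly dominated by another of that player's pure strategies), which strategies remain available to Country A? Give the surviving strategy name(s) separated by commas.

Column L is eliminated: CR beats it against every remaining row (T: 6>2, M: 12>6, B: 12>8).
Column CL is eliminated: CR beats it against every remaining row (T: 6>5, M: 12>2, B: 12>7).
Row T is eliminated: B beats it against every remaining column (CR: 10>9, R: 3>1).
Country A's strategy M is strictly dominated by B (CR: 10>7, R: 3>1) and is removed.
Country B's strategy R is strictly dominated by CR (B: 12>10) and is removed.
Among the remaining strategies, none is strictly dominated by another pure strategy of the same player, so the elimination stops.
Surviving strategies — Country A: {B}; Country B: {CR}.

B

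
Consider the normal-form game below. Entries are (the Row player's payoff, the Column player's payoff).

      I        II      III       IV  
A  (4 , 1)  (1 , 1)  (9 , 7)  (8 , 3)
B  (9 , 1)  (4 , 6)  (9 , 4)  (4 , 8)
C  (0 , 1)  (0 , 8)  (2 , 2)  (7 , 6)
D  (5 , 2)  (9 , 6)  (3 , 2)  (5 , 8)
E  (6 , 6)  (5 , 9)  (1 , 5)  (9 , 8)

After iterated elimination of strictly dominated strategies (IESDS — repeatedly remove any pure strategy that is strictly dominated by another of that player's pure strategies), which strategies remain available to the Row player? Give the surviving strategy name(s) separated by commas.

The Row player's strategy C is strictly dominated by A (I: 4>0, II: 1>0, III: 9>2, IV: 8>7) and is removed.
For the Column player, IV strictly dominates I on the remaining rows (A: 3>1, B: 8>1, D: 8>2, E: 8>6); eliminate I.
Among the remaining strategies, none is strictly dominated by another pure strategy of the same player, so the elimination stops.
Surviving strategies — the Row player: {A, B, D, E}; the Column player: {II, III, IV}.

A, B, D, E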